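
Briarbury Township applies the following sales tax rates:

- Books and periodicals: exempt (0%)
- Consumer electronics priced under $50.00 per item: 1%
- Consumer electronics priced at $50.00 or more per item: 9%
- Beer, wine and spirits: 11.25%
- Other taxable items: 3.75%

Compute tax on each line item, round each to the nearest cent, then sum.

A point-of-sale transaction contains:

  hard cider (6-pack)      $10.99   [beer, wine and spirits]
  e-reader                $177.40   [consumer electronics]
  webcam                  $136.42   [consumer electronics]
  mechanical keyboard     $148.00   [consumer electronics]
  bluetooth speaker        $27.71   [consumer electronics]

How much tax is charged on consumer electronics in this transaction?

$41.85

E-reader $177.40: consumer electronics, $50.00 or more → 9% → $15.97
Webcam $136.42: consumer electronics, $50.00 or more → 9% → $12.28
Mechanical keyboard $148.00: consumer electronics, $50.00 or more → 9% → $13.32
Bluetooth speaker $27.71: consumer electronics, under $50.00 → 1% → $0.28
Tax on consumer electronics = $15.97 + $12.28 + $13.32 + $0.28 = $41.85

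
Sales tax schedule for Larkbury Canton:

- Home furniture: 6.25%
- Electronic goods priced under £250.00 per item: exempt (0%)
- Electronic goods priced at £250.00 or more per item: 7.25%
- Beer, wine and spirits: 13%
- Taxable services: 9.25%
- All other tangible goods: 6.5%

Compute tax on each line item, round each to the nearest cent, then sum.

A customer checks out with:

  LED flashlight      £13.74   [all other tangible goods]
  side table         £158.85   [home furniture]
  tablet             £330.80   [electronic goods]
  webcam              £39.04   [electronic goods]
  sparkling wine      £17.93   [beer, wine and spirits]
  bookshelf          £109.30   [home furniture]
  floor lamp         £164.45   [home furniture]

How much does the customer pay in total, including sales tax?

£888.35

LED flashlight £13.74: all other tangible goods → 6.5% → £0.89
Side table £158.85: home furniture → 6.25% → £9.93
Tablet £330.80: electronic goods, £250.00 or more → 7.25% → £23.98
Webcam £39.04: electronic goods, under £250.00 → 0% → £0.00
Sparkling wine £17.93: beer, wine and spirits → 13% → £2.33
Bookshelf £109.30: home furniture → 6.25% → £6.83
Floor lamp £164.45: home furniture → 6.25% → £10.28
Subtotal = £834.11; tax = £54.24; total due = £888.35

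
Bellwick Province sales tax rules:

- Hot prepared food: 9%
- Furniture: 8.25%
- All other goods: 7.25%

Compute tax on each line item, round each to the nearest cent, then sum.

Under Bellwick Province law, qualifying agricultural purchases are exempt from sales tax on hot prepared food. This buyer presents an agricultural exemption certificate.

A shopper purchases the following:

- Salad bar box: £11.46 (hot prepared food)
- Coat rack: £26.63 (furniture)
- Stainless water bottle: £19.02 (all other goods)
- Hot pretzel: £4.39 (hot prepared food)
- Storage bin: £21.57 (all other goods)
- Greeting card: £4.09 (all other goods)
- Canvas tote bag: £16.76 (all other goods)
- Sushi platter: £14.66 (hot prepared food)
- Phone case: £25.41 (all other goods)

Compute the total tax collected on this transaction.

Salad bar box £11.46: hot prepared food, buyer-exempt → 0% → £0.00
Coat rack £26.63: furniture → 8.25% → £2.20
Stainless water bottle £19.02: all other goods → 7.25% → £1.38
Hot pretzel £4.39: hot prepared food, buyer-exempt → 0% → £0.00
Storage bin £21.57: all other goods → 7.25% → £1.56
Greeting card £4.09: all other goods → 7.25% → £0.30
Canvas tote bag £16.76: all other goods → 7.25% → £1.22
Sushi platter £14.66: hot prepared food, buyer-exempt → 0% → £0.00
Phone case £25.41: all other goods → 7.25% → £1.84
Total tax = £2.20 + £1.38 + £1.56 + £0.30 + £1.22 + £1.84 = £8.50

£8.50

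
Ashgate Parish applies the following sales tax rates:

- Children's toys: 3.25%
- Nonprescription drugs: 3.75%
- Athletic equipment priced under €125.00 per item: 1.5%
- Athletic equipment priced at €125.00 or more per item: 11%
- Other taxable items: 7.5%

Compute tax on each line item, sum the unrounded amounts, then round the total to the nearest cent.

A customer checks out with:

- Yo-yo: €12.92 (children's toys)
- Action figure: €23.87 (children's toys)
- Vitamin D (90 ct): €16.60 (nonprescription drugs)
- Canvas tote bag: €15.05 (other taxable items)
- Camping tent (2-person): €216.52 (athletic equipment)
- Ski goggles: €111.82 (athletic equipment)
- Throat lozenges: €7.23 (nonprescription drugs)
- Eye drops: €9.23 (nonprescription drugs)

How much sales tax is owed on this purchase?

Yo-yo €12.92: children's toys → 3.25% → €0.4199
Action figure €23.87: children's toys → 3.25% → €0.775775
Vitamin D (90 ct) €16.60: nonprescription drugs → 3.75% → €0.6225
Canvas tote bag €15.05: other taxable items → 7.5% → €1.12875
Camping tent (2-person) €216.52: athletic equipment, €125.00 or more → 11% → €23.8172
Ski goggles €111.82: athletic equipment, under €125.00 → 1.5% → €1.6773
Throat lozenges €7.23: nonprescription drugs → 3.75% → €0.271125
Eye drops €9.23: nonprescription drugs → 3.75% → €0.346125
Unrounded tax sum = €29.058675 → €29.06

€29.06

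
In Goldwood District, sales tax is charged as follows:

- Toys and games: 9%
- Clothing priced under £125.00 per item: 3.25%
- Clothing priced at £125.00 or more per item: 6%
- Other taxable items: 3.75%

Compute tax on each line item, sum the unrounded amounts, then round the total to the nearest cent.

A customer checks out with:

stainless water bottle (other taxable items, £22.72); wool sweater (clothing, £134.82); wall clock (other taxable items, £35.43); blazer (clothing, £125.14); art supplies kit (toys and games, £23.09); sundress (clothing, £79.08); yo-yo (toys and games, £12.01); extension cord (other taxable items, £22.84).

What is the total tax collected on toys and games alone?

Art supplies kit £23.09: toys and games → 9% → £2.0781
Yo-yo £12.01: toys and games → 9% → £1.0809
Tax on toys and games: unrounded sum = £3.159 → £3.16

£3.16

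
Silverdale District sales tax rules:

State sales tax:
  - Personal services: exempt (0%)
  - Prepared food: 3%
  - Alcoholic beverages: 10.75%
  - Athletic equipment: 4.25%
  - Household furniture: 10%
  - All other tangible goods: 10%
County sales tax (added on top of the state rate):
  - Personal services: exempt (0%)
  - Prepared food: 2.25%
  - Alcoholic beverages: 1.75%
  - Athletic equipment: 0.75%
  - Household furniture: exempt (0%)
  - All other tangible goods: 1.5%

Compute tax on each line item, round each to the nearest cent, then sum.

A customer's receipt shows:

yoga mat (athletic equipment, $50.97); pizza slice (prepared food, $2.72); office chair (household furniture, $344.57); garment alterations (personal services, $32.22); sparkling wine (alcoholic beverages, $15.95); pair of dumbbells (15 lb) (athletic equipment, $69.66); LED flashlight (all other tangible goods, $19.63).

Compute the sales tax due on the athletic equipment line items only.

Yoga mat $50.97: athletic equipment → 4.25% + 0.75% county = 5% → $2.55
Pair of dumbbells (15 lb) $69.66: athletic equipment → 4.25% + 0.75% county = 5% → $3.48
Tax on athletic equipment = $2.55 + $3.48 = $6.03

$6.03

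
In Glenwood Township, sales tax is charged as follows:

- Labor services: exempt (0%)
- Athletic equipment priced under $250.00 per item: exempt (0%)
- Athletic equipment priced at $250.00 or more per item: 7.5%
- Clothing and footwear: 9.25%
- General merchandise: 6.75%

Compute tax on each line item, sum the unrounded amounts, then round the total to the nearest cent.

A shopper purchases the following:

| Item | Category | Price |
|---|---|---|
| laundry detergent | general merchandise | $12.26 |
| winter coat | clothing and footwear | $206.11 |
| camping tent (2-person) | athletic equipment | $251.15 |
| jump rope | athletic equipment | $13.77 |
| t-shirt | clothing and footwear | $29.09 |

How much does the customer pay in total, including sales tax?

Laundry detergent $12.26: general merchandise → 6.75% → $0.82755
Winter coat $206.11: clothing and footwear → 9.25% → $19.065175
Camping tent (2-person) $251.15: athletic equipment, $250.00 or more → 7.5% → $18.83625
Jump rope $13.77: athletic equipment, under $250.00 → 0% → $0.00
T-shirt $29.09: clothing and footwear → 9.25% → $2.690825
Subtotal = $512.38; unrounded tax = $41.4198 → $41.42; total due = $553.80

$553.80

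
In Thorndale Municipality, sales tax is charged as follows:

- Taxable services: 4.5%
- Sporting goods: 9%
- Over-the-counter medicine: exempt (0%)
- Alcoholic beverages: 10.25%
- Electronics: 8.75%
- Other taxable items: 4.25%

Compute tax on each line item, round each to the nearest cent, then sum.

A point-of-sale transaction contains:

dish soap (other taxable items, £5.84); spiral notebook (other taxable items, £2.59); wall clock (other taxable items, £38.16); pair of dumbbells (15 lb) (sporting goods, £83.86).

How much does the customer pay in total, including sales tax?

Dish soap £5.84: other taxable items → 4.25% → £0.25
Spiral notebook £2.59: other taxable items → 4.25% → £0.11
Wall clock £38.16: other taxable items → 4.25% → £1.62
Pair of dumbbells (15 lb) £83.86: sporting goods → 9% → £7.55
Subtotal = £130.45; tax = £9.53; total due = £139.98

£139.98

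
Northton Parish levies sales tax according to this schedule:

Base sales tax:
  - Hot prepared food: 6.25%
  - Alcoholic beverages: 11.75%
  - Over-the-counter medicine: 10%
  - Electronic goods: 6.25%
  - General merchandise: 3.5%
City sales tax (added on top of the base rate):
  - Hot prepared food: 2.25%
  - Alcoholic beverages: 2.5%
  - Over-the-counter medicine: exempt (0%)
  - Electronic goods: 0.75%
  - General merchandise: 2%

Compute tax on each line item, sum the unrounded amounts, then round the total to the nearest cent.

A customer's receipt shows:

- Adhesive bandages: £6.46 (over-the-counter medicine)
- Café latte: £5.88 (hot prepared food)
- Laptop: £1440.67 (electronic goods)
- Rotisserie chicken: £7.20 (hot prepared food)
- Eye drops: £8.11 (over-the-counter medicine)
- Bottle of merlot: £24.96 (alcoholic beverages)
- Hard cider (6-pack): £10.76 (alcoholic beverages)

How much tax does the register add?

£108.51

Adhesive bandages £6.46: over-the-counter medicine → 10% + 0% city = 10% → £0.646
Café latte £5.88: hot prepared food → 6.25% + 2.25% city = 8.5% → £0.4998
Laptop £1440.67: electronic goods → 6.25% + 0.75% city = 7% → £100.8469
Rotisserie chicken £7.20: hot prepared food → 6.25% + 2.25% city = 8.5% → £0.612
Eye drops £8.11: over-the-counter medicine → 10% + 0% city = 10% → £0.811
Bottle of merlot £24.96: alcoholic beverages → 11.75% + 2.5% city = 14.25% → £3.5568
Hard cider (6-pack) £10.76: alcoholic beverages → 11.75% + 2.5% city = 14.25% → £1.5333
Unrounded tax sum = £108.5058 → £108.51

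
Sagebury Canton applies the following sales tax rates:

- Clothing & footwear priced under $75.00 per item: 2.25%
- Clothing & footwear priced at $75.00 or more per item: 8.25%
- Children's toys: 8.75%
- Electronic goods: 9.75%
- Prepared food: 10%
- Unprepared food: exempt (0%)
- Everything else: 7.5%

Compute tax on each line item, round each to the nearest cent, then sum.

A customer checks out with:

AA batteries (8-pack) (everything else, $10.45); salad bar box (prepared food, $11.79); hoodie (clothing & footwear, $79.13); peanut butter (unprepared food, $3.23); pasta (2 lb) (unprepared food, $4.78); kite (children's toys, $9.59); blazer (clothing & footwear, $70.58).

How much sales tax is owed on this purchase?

AA batteries (8-pack) $10.45: everything else → 7.5% → $0.78
Salad bar box $11.79: prepared food → 10% → $1.18
Hoodie $79.13: clothing & footwear, $75.00 or more → 8.25% → $6.53
Peanut butter $3.23: unprepared food → 0% → $0.00
Pasta (2 lb) $4.78: unprepared food → 0% → $0.00
Kite $9.59: children's toys → 8.75% → $0.84
Blazer $70.58: clothing & footwear, under $75.00 → 2.25% → $1.59
Total tax = $0.78 + $1.18 + $6.53 + $0.84 + $1.59 = $10.92

$10.92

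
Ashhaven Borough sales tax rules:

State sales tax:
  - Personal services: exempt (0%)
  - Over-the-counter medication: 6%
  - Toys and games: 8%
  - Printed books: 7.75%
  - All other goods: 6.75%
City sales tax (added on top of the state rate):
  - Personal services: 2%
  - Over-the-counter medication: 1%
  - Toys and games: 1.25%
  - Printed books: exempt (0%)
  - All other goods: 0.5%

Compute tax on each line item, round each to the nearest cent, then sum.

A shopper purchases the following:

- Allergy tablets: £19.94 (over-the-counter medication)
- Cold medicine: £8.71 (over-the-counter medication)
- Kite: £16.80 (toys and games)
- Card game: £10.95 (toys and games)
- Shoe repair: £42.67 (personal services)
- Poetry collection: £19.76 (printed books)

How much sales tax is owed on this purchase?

£6.95

Allergy tablets £19.94: over-the-counter medication → 6% + 1% city = 7% → £1.40
Cold medicine £8.71: over-the-counter medication → 6% + 1% city = 7% → £0.61
Kite £16.80: toys and games → 8% + 1.25% city = 9.25% → £1.55
Card game £10.95: toys and games → 8% + 1.25% city = 9.25% → £1.01
Shoe repair £42.67: personal services → 0% + 2% city = 2% → £0.85
Poetry collection £19.76: printed books → 7.75% + 0% city = 7.75% → £1.53
Total tax = £1.40 + £0.61 + £1.55 + £1.01 + £0.85 + £1.53 = £6.95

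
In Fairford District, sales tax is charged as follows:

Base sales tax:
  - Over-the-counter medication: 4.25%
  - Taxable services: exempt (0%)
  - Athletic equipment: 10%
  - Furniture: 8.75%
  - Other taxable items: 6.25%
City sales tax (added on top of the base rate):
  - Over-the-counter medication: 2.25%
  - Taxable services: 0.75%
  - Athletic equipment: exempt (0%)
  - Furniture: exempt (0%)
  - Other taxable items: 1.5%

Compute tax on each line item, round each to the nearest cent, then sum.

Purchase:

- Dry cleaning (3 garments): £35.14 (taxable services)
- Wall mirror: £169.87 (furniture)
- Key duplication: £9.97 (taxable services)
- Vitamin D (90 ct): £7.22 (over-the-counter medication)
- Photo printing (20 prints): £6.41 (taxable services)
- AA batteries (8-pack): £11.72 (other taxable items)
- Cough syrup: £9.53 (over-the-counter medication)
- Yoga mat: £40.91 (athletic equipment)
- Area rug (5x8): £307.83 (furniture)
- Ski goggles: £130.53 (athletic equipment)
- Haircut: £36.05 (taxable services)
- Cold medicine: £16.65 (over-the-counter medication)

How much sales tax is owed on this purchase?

Dry cleaning (3 garments) £35.14: taxable services → 0% + 0.75% city = 0.75% → £0.26
Wall mirror £169.87: furniture → 8.75% + 0% city = 8.75% → £14.86
Key duplication £9.97: taxable services → 0% + 0.75% city = 0.75% → £0.07
Vitamin D (90 ct) £7.22: over-the-counter medication → 4.25% + 2.25% city = 6.5% → £0.47
Photo printing (20 prints) £6.41: taxable services → 0% + 0.75% city = 0.75% → £0.05
AA batteries (8-pack) £11.72: other taxable items → 6.25% + 1.5% city = 7.75% → £0.91
Cough syrup £9.53: over-the-counter medication → 4.25% + 2.25% city = 6.5% → £0.62
Yoga mat £40.91: athletic equipment → 10% + 0% city = 10% → £4.09
Area rug (5x8) £307.83: furniture → 8.75% + 0% city = 8.75% → £26.94
Ski goggles £130.53: athletic equipment → 10% + 0% city = 10% → £13.05
Haircut £36.05: taxable services → 0% + 0.75% city = 0.75% → £0.27
Cold medicine £16.65: over-the-counter medication → 4.25% + 2.25% city = 6.5% → £1.08
Total tax = £0.26 + £14.86 + £0.07 + £0.47 + £0.05 + £0.91 + £0.62 + £4.09 + £26.94 + £13.05 + £0.27 + £1.08 = £62.67

£62.67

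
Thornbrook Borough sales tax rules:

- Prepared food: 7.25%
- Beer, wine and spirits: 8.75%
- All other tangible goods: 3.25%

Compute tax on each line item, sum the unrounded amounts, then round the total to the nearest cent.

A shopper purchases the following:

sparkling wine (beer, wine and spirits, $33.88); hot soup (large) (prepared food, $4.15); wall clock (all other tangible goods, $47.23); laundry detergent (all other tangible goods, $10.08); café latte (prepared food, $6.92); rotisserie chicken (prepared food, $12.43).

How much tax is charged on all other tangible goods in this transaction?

$1.86

Wall clock $47.23: all other tangible goods → 3.25% → $1.534975
Laundry detergent $10.08: all other tangible goods → 3.25% → $0.3276
Tax on all other tangible goods: unrounded sum = $1.862575 → $1.86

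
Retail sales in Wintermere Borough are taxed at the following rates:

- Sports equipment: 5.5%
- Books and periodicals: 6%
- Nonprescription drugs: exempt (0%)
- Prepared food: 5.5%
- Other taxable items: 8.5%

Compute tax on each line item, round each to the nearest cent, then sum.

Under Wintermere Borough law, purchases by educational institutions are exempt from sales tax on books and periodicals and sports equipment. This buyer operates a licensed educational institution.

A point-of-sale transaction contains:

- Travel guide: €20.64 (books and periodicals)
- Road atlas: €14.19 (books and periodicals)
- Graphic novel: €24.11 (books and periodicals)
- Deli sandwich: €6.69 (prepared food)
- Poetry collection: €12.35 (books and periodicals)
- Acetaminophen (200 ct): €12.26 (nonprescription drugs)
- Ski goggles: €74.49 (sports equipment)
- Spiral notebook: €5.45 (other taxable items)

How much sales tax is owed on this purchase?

Travel guide €20.64: books and periodicals, buyer-exempt → 0% → €0.00
Road atlas €14.19: books and periodicals, buyer-exempt → 0% → €0.00
Graphic novel €24.11: books and periodicals, buyer-exempt → 0% → €0.00
Deli sandwich €6.69: prepared food → 5.5% → €0.37
Poetry collection €12.35: books and periodicals, buyer-exempt → 0% → €0.00
Acetaminophen (200 ct) €12.26: nonprescription drugs → 0% → €0.00
Ski goggles €74.49: sports equipment, buyer-exempt → 0% → €0.00
Spiral notebook €5.45: other taxable items → 8.5% → €0.46
Total tax = €0.37 + €0.46 = €0.83

€0.83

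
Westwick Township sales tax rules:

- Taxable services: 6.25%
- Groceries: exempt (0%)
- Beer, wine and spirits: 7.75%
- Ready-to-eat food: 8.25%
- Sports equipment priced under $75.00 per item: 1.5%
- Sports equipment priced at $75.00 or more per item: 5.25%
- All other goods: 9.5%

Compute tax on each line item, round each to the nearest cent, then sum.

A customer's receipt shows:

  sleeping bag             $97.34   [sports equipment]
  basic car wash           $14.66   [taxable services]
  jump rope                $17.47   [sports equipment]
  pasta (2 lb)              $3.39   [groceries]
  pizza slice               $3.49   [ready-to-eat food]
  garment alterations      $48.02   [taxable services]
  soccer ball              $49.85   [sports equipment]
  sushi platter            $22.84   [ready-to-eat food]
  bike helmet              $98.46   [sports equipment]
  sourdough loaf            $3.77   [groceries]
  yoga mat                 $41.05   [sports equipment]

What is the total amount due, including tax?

Sleeping bag $97.34: sports equipment, $75.00 or more → 5.25% → $5.11
Basic car wash $14.66: taxable services → 6.25% → $0.92
Jump rope $17.47: sports equipment, under $75.00 → 1.5% → $0.26
Pasta (2 lb) $3.39: groceries → 0% → $0.00
Pizza slice $3.49: ready-to-eat food → 8.25% → $0.29
Garment alterations $48.02: taxable services → 6.25% → $3.00
Soccer ball $49.85: sports equipment, under $75.00 → 1.5% → $0.75
Sushi platter $22.84: ready-to-eat food → 8.25% → $1.88
Bike helmet $98.46: sports equipment, $75.00 or more → 5.25% → $5.17
Sourdough loaf $3.77: groceries → 0% → $0.00
Yoga mat $41.05: sports equipment, under $75.00 → 1.5% → $0.62
Subtotal = $400.34; tax = $18.00; total due = $418.34

$418.34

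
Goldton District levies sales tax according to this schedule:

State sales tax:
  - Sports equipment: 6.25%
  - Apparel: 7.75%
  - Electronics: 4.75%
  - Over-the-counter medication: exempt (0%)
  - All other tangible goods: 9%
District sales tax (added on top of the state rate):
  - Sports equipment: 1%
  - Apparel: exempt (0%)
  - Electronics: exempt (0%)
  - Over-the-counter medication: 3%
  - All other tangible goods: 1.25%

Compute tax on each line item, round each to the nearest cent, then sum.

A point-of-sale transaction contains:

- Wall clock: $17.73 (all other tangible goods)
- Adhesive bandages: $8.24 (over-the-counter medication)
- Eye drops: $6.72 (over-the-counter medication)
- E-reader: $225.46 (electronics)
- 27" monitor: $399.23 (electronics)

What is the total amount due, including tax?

Wall clock $17.73: all other tangible goods → 9% + 1.25% district = 10.25% → $1.82
Adhesive bandages $8.24: over-the-counter medication → 0% + 3% district = 3% → $0.25
Eye drops $6.72: over-the-counter medication → 0% + 3% district = 3% → $0.20
E-reader $225.46: electronics → 4.75% + 0% district = 4.75% → $10.71
27" monitor $399.23: electronics → 4.75% + 0% district = 4.75% → $18.96
Subtotal = $657.38; tax = $31.94; total due = $689.32

$689.32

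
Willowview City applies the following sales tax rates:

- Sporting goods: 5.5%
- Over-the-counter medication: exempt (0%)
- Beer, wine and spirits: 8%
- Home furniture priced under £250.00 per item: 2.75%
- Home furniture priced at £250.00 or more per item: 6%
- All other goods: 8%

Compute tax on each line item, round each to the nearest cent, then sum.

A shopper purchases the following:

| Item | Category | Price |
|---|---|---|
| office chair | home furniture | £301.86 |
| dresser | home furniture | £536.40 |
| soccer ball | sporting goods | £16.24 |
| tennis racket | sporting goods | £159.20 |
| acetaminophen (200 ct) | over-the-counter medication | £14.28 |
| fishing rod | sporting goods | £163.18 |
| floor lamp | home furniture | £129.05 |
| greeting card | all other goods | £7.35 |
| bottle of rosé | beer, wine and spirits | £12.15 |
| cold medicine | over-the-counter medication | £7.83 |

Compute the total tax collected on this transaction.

Office chair £301.86: home furniture, £250.00 or more → 6% → £18.11
Dresser £536.40: home furniture, £250.00 or more → 6% → £32.18
Soccer ball £16.24: sporting goods → 5.5% → £0.89
Tennis racket £159.20: sporting goods → 5.5% → £8.76
Acetaminophen (200 ct) £14.28: over-the-counter medication → 0% → £0.00
Fishing rod £163.18: sporting goods → 5.5% → £8.97
Floor lamp £129.05: home furniture, under £250.00 → 2.75% → £3.55
Greeting card £7.35: all other goods → 8% → £0.59
Bottle of rosé £12.15: beer, wine and spirits → 8% → £0.97
Cold medicine £7.83: over-the-counter medication → 0% → £0.00
Total tax = £18.11 + £32.18 + £0.89 + £8.76 + £8.97 + £3.55 + £0.59 + £0.97 = £74.02

£74.02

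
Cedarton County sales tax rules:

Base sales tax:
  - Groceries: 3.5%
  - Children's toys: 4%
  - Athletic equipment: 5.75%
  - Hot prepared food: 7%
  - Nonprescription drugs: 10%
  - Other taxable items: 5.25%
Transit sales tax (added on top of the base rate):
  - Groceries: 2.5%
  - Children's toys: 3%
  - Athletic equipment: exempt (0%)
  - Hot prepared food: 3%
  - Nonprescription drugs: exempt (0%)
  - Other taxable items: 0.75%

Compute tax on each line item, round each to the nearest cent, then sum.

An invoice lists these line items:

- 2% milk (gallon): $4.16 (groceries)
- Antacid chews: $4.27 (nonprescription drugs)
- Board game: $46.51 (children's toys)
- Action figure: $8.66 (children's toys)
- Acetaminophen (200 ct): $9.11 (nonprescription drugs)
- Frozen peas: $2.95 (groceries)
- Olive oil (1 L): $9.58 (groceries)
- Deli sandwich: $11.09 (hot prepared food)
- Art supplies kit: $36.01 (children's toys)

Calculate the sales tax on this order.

$9.84

2% milk (gallon) $4.16: groceries → 3.5% + 2.5% transit = 6% → $0.25
Antacid chews $4.27: nonprescription drugs → 10% + 0% transit = 10% → $0.43
Board game $46.51: children's toys → 4% + 3% transit = 7% → $3.26
Action figure $8.66: children's toys → 4% + 3% transit = 7% → $0.61
Acetaminophen (200 ct) $9.11: nonprescription drugs → 10% + 0% transit = 10% → $0.91
Frozen peas $2.95: groceries → 3.5% + 2.5% transit = 6% → $0.18
Olive oil (1 L) $9.58: groceries → 3.5% + 2.5% transit = 6% → $0.57
Deli sandwich $11.09: hot prepared food → 7% + 3% transit = 10% → $1.11
Art supplies kit $36.01: children's toys → 4% + 3% transit = 7% → $2.52
Total tax = $0.25 + $0.43 + $3.26 + $0.61 + $0.91 + $0.18 + $0.57 + $1.11 + $2.52 = $9.84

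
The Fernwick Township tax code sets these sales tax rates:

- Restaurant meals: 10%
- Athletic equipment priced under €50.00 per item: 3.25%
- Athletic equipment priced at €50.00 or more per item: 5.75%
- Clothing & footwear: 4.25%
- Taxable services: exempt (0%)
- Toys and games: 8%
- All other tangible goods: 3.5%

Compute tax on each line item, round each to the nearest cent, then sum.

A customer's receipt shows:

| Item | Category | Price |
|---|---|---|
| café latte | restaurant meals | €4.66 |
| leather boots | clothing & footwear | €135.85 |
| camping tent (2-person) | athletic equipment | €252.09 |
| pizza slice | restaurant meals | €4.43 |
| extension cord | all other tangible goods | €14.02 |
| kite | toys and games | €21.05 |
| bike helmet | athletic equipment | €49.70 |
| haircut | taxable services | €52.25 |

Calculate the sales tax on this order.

€24.97

Café latte €4.66: restaurant meals → 10% → €0.47
Leather boots €135.85: clothing & footwear → 4.25% → €5.77
Camping tent (2-person) €252.09: athletic equipment, €50.00 or more → 5.75% → €14.50
Pizza slice €4.43: restaurant meals → 10% → €0.44
Extension cord €14.02: all other tangible goods → 3.5% → €0.49
Kite €21.05: toys and games → 8% → €1.68
Bike helmet €49.70: athletic equipment, under €50.00 → 3.25% → €1.62
Haircut €52.25: taxable services → 0% → €0.00
Total tax = €0.47 + €5.77 + €14.50 + €0.44 + €0.49 + €1.68 + €1.62 = €24.97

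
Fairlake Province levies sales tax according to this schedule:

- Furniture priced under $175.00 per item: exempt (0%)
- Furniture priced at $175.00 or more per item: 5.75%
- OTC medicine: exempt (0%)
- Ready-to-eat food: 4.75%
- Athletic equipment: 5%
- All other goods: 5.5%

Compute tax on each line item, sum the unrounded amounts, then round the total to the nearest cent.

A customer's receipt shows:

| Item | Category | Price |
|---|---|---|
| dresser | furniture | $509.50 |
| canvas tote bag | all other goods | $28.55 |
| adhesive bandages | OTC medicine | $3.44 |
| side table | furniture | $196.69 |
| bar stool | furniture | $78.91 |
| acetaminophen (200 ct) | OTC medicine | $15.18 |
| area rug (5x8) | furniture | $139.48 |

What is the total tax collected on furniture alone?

$40.61

Dresser $509.50: furniture, $175.00 or more → 5.75% → $29.29625
Side table $196.69: furniture, $175.00 or more → 5.75% → $11.309675
Bar stool $78.91: furniture, under $175.00 → 0% → $0.00
Area rug (5x8) $139.48: furniture, under $175.00 → 0% → $0.00
Tax on furniture: unrounded sum = $40.605925 → $40.61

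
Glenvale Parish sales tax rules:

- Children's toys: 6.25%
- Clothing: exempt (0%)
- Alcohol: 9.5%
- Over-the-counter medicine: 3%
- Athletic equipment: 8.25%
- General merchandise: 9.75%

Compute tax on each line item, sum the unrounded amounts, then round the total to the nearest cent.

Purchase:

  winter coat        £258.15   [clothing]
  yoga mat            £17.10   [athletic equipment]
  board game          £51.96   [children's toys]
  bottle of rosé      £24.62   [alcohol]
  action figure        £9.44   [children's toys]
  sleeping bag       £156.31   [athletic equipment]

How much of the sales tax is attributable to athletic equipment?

Yoga mat £17.10: athletic equipment → 8.25% → £1.41075
Sleeping bag £156.31: athletic equipment → 8.25% → £12.895575
Tax on athletic equipment: unrounded sum = £14.306325 → £14.31

£14.31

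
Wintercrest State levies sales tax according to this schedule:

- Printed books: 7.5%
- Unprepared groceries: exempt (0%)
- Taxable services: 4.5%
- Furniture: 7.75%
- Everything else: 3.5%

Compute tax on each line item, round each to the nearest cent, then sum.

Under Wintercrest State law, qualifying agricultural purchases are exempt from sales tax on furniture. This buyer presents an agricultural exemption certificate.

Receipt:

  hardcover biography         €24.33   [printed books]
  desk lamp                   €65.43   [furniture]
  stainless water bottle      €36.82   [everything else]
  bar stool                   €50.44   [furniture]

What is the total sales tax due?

€3.11

Hardcover biography €24.33: printed books → 7.5% → €1.82
Desk lamp €65.43: furniture, buyer-exempt → 0% → €0.00
Stainless water bottle €36.82: everything else → 3.5% → €1.29
Bar stool €50.44: furniture, buyer-exempt → 0% → €0.00
Total tax = €1.82 + €1.29 = €3.11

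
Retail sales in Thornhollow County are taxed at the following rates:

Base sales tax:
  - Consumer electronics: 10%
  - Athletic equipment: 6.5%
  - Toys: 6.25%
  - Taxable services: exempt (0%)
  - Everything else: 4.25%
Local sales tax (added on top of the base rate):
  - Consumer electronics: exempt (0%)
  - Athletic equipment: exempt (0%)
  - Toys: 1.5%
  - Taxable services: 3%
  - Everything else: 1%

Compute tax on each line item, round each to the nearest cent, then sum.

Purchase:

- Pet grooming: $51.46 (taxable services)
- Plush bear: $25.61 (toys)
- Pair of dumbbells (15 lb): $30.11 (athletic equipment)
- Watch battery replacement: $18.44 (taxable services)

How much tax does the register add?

$6.03

Pet grooming $51.46: taxable services → 0% + 3% local = 3% → $1.54
Plush bear $25.61: toys → 6.25% + 1.5% local = 7.75% → $1.98
Pair of dumbbells (15 lb) $30.11: athletic equipment → 6.5% + 0% local = 6.5% → $1.96
Watch battery replacement $18.44: taxable services → 0% + 3% local = 3% → $0.55
Total tax = $1.54 + $1.98 + $1.96 + $0.55 = $6.03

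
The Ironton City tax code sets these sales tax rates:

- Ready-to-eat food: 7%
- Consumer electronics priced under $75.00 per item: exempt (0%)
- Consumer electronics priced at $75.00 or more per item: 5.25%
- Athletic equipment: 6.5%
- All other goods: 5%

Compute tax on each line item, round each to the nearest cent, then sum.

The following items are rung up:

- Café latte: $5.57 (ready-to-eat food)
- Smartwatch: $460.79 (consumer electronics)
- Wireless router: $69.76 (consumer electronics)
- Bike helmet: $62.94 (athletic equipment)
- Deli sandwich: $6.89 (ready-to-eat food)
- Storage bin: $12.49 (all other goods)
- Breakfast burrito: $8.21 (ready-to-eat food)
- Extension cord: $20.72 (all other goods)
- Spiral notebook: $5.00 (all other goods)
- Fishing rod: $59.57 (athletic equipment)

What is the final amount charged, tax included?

Café latte $5.57: ready-to-eat food → 7% → $0.39
Smartwatch $460.79: consumer electronics, $75.00 or more → 5.25% → $24.19
Wireless router $69.76: consumer electronics, under $75.00 → 0% → $0.00
Bike helmet $62.94: athletic equipment → 6.5% → $4.09
Deli sandwich $6.89: ready-to-eat food → 7% → $0.48
Storage bin $12.49: all other goods → 5% → $0.62
Breakfast burrito $8.21: ready-to-eat food → 7% → $0.57
Extension cord $20.72: all other goods → 5% → $1.04
Spiral notebook $5.00: all other goods → 5% → $0.25
Fishing rod $59.57: athletic equipment → 6.5% → $3.87
Subtotal = $711.94; tax = $35.50; total due = $747.44

$747.44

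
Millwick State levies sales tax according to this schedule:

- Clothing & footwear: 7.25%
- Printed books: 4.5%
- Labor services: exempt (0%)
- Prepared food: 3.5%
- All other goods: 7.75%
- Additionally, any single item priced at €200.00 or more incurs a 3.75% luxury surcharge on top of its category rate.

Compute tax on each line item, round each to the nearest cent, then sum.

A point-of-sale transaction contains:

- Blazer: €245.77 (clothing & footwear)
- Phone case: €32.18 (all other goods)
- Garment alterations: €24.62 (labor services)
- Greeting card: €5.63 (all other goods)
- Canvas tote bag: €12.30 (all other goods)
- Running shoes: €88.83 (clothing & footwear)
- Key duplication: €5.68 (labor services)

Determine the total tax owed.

Blazer €245.77: clothing & footwear → 7.25% + 3.75% surcharge = 11% → €27.03
Phone case €32.18: all other goods → 7.75% → €2.49
Garment alterations €24.62: labor services → 0% → €0.00
Greeting card €5.63: all other goods → 7.75% → €0.44
Canvas tote bag €12.30: all other goods → 7.75% → €0.95
Running shoes €88.83: clothing & footwear → 7.25% → €6.44
Key duplication €5.68: labor services → 0% → €0.00
Total tax = €27.03 + €2.49 + €0.44 + €0.95 + €6.44 = €37.35

€37.35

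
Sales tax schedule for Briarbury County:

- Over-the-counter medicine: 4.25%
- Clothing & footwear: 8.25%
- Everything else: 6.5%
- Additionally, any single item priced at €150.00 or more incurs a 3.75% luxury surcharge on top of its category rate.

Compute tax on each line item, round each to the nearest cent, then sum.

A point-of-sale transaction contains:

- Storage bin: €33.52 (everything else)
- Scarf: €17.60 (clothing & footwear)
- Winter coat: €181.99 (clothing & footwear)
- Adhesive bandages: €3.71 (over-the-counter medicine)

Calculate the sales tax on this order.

Storage bin €33.52: everything else → 6.5% → €2.18
Scarf €17.60: clothing & footwear → 8.25% → €1.45
Winter coat €181.99: clothing & footwear → 8.25% + 3.75% surcharge = 12% → €21.84
Adhesive bandages €3.71: over-the-counter medicine → 4.25% → €0.16
Total tax = €2.18 + €1.45 + €21.84 + €0.16 = €25.63

€25.63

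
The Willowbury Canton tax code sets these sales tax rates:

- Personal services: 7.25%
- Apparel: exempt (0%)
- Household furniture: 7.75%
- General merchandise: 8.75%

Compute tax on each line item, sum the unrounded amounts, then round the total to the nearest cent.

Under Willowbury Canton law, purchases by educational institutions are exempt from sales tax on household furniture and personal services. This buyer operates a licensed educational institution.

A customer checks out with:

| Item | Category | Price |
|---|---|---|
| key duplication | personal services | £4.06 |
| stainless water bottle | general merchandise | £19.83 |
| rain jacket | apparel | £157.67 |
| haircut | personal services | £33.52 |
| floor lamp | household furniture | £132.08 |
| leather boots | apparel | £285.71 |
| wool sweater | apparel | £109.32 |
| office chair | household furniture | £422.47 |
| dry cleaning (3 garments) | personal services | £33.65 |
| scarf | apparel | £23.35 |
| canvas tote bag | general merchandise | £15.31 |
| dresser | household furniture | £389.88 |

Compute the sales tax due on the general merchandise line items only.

Stainless water bottle £19.83: general merchandise → 8.75% → £1.735125
Canvas tote bag £15.31: general merchandise → 8.75% → £1.339625
Tax on general merchandise: unrounded sum = £3.07475 → £3.07

£3.07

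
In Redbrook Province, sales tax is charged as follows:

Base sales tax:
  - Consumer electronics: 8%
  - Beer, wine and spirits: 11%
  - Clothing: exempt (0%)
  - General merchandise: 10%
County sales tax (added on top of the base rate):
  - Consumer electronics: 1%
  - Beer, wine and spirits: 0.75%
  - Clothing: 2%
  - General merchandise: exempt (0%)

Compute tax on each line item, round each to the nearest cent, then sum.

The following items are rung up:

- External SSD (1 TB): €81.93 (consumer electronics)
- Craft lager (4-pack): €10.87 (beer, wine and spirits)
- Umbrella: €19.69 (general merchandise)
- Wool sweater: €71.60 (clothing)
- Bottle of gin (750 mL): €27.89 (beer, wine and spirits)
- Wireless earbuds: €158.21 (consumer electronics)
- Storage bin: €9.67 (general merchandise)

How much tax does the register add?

External SSD (1 TB) €81.93: consumer electronics → 8% + 1% county = 9% → €7.37
Craft lager (4-pack) €10.87: beer, wine and spirits → 11% + 0.75% county = 11.75% → €1.28
Umbrella €19.69: general merchandise → 10% + 0% county = 10% → €1.97
Wool sweater €71.60: clothing → 0% + 2% county = 2% → €1.43
Bottle of gin (750 mL) €27.89: beer, wine and spirits → 11% + 0.75% county = 11.75% → €3.28
Wireless earbuds €158.21: consumer electronics → 8% + 1% county = 9% → €14.24
Storage bin €9.67: general merchandise → 10% + 0% county = 10% → €0.97
Total tax = €7.37 + €1.28 + €1.97 + €1.43 + €3.28 + €14.24 + €0.97 = €30.54

€30.54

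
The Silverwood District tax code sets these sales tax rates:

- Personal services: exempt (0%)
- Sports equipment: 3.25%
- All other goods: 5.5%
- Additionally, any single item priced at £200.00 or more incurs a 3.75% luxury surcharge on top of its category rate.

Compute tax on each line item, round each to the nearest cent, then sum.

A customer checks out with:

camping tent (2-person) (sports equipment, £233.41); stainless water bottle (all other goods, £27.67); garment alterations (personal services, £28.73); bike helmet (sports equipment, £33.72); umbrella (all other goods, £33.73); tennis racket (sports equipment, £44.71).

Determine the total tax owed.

Camping tent (2-person) £233.41: sports equipment → 3.25% + 3.75% surcharge = 7% → £16.34
Stainless water bottle £27.67: all other goods → 5.5% → £1.52
Garment alterations £28.73: personal services → 0% → £0.00
Bike helmet £33.72: sports equipment → 3.25% → £1.10
Umbrella £33.73: all other goods → 5.5% → £1.86
Tennis racket £44.71: sports equipment → 3.25% → £1.45
Total tax = £16.34 + £1.52 + £1.10 + £1.86 + £1.45 = £22.27

£22.27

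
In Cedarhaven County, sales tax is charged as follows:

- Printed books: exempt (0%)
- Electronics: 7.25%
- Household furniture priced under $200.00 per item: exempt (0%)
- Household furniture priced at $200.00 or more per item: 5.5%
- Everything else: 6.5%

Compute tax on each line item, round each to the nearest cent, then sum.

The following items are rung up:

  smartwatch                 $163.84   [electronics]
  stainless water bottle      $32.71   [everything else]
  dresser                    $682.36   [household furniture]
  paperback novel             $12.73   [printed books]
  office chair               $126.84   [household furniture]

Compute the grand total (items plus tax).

$1070.02

Smartwatch $163.84: electronics → 7.25% → $11.88
Stainless water bottle $32.71: everything else → 6.5% → $2.13
Dresser $682.36: household furniture, $200.00 or more → 5.5% → $37.53
Paperback novel $12.73: printed books → 0% → $0.00
Office chair $126.84: household furniture, under $200.00 → 0% → $0.00
Subtotal = $1018.48; tax = $51.54; total due = $1070.02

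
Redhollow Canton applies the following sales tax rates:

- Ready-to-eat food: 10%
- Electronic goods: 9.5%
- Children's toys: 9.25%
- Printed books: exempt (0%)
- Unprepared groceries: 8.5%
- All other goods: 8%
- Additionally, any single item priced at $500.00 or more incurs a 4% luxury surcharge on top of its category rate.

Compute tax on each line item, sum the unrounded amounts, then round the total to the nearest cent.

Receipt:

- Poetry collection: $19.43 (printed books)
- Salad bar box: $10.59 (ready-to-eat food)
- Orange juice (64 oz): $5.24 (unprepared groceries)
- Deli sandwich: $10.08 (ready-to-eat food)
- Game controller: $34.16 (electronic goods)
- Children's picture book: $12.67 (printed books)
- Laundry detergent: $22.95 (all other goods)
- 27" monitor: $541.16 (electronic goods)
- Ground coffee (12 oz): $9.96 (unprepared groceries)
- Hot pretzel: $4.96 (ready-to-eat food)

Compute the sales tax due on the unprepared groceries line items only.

Orange juice (64 oz) $5.24: unprepared groceries → 8.5% → $0.4454
Ground coffee (12 oz) $9.96: unprepared groceries → 8.5% → $0.8466
Tax on unprepared groceries: unrounded sum = $1.292 → $1.29

$1.29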